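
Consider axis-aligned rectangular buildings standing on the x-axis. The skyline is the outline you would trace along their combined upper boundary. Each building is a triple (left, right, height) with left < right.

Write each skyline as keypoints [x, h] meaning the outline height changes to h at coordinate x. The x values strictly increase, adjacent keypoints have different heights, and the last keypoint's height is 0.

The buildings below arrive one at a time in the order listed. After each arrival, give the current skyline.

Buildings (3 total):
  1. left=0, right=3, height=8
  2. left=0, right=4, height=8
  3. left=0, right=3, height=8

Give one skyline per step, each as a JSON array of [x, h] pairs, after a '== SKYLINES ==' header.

== SKYLINES ==
[[0,8],[3,0]]
[[0,8],[4,0]]
[[0,8],[4,0]]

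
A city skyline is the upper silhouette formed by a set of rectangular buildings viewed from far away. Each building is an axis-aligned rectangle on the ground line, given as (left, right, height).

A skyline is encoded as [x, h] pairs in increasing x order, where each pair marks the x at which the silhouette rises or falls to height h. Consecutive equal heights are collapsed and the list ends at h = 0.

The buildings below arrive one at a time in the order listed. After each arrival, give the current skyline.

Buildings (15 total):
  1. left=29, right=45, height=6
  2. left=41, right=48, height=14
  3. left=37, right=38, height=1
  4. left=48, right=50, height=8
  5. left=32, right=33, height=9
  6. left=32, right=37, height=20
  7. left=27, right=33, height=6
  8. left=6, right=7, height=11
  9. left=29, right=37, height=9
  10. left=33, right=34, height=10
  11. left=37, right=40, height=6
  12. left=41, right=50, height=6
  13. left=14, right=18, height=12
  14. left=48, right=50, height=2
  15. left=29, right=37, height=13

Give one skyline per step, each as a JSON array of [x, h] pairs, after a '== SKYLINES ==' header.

== SKYLINES ==
[[29,6],[45,0]]
[[29,6],[41,14],[48,0]]
[[29,6],[41,14],[48,0]]
[[29,6],[41,14],[48,8],[50,0]]
[[29,6],[32,9],[33,6],[41,14],[48,8],[50,0]]
[[29,6],[32,20],[37,6],[41,14],[48,8],[50,0]]
[[27,6],[32,20],[37,6],[41,14],[48,8],[50,0]]
[[6,11],[7,0],[27,6],[32,20],[37,6],[41,14],[48,8],[50,0]]
[[6,11],[7,0],[27,6],[29,9],[32,20],[37,6],[41,14],[48,8],[50,0]]
[[6,11],[7,0],[27,6],[29,9],[32,20],[37,6],[41,14],[48,8],[50,0]]
[[6,11],[7,0],[27,6],[29,9],[32,20],[37,6],[41,14],[48,8],[50,0]]
[[6,11],[7,0],[27,6],[29,9],[32,20],[37,6],[41,14],[48,8],[50,0]]
[[6,11],[7,0],[14,12],[18,0],[27,6],[29,9],[32,20],[37,6],[41,14],[48,8],[50,0]]
[[6,11],[7,0],[14,12],[18,0],[27,6],[29,9],[32,20],[37,6],[41,14],[48,8],[50,0]]
[[6,11],[7,0],[14,12],[18,0],[27,6],[29,13],[32,20],[37,6],[41,14],[48,8],[50,0]]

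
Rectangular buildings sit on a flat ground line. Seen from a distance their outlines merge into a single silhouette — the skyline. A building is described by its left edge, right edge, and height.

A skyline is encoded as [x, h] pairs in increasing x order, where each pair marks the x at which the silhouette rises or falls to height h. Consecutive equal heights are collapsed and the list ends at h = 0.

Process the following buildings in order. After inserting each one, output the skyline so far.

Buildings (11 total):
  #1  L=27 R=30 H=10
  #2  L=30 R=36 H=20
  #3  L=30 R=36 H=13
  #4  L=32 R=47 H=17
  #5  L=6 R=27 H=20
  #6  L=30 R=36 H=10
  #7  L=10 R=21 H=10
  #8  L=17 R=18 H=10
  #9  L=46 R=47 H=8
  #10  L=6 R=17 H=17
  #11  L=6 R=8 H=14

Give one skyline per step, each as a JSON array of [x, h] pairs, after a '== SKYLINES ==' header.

== SKYLINES ==
[[27,10],[30,0]]
[[27,10],[30,20],[36,0]]
[[27,10],[30,20],[36,0]]
[[27,10],[30,20],[36,17],[47,0]]
[[6,20],[27,10],[30,20],[36,17],[47,0]]
[[6,20],[27,10],[30,20],[36,17],[47,0]]
[[6,20],[27,10],[30,20],[36,17],[47,0]]
[[6,20],[27,10],[30,20],[36,17],[47,0]]
[[6,20],[27,10],[30,20],[36,17],[47,0]]
[[6,20],[27,10],[30,20],[36,17],[47,0]]
[[6,20],[27,10],[30,20],[36,17],[47,0]]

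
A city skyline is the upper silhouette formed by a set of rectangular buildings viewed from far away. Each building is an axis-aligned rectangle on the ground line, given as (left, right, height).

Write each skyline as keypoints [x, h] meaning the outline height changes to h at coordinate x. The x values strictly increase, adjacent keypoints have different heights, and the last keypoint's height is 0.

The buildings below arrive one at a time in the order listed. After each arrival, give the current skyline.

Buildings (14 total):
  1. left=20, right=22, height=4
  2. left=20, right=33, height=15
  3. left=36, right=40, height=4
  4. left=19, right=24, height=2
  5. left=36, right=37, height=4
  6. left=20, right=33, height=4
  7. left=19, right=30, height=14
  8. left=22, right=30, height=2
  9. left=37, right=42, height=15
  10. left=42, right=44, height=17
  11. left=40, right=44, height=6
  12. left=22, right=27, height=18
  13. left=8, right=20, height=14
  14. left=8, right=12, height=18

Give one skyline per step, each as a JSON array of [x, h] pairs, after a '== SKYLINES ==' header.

== SKYLINES ==
[[20,4],[22,0]]
[[20,15],[33,0]]
[[20,15],[33,0],[36,4],[40,0]]
[[19,2],[20,15],[33,0],[36,4],[40,0]]
[[19,2],[20,15],[33,0],[36,4],[40,0]]
[[19,2],[20,15],[33,0],[36,4],[40,0]]
[[19,14],[20,15],[33,0],[36,4],[40,0]]
[[19,14],[20,15],[33,0],[36,4],[40,0]]
[[19,14],[20,15],[33,0],[36,4],[37,15],[42,0]]
[[19,14],[20,15],[33,0],[36,4],[37,15],[42,17],[44,0]]
[[19,14],[20,15],[33,0],[36,4],[37,15],[42,17],[44,0]]
[[19,14],[20,15],[22,18],[27,15],[33,0],[36,4],[37,15],[42,17],[44,0]]
[[8,14],[20,15],[22,18],[27,15],[33,0],[36,4],[37,15],[42,17],[44,0]]
[[8,18],[12,14],[20,15],[22,18],[27,15],[33,0],[36,4],[37,15],[42,17],[44,0]]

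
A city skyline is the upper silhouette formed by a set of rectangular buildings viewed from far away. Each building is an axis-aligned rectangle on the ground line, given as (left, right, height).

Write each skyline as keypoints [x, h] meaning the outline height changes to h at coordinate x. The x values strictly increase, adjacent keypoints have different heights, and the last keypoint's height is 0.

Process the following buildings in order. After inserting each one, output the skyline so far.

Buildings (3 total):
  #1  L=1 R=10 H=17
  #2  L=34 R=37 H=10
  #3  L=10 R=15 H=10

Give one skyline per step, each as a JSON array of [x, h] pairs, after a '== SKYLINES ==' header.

== SKYLINES ==
[[1,17],[10,0]]
[[1,17],[10,0],[34,10],[37,0]]
[[1,17],[10,10],[15,0],[34,10],[37,0]]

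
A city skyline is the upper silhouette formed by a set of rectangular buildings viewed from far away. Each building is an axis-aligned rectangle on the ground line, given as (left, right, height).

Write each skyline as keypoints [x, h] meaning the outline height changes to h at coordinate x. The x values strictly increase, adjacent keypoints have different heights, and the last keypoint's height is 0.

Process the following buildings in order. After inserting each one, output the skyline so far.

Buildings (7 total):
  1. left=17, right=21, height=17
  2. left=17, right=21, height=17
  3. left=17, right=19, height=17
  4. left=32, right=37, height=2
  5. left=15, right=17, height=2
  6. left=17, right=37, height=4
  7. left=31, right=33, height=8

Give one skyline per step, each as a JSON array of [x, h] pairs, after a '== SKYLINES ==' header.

== SKYLINES ==
[[17,17],[21,0]]
[[17,17],[21,0]]
[[17,17],[21,0]]
[[17,17],[21,0],[32,2],[37,0]]
[[15,2],[17,17],[21,0],[32,2],[37,0]]
[[15,2],[17,17],[21,4],[37,0]]
[[15,2],[17,17],[21,4],[31,8],[33,4],[37,0]]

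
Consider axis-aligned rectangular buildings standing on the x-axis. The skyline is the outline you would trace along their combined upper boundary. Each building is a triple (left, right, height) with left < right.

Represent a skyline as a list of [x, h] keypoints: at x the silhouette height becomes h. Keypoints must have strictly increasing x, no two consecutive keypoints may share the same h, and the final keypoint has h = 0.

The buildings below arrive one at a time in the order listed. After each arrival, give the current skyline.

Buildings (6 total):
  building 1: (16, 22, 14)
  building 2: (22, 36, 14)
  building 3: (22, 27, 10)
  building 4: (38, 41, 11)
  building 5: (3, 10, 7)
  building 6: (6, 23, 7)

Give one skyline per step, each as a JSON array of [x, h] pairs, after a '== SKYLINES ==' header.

== SKYLINES ==
[[16,14],[22,0]]
[[16,14],[36,0]]
[[16,14],[36,0]]
[[16,14],[36,0],[38,11],[41,0]]
[[3,7],[10,0],[16,14],[36,0],[38,11],[41,0]]
[[3,7],[16,14],[36,0],[38,11],[41,0]]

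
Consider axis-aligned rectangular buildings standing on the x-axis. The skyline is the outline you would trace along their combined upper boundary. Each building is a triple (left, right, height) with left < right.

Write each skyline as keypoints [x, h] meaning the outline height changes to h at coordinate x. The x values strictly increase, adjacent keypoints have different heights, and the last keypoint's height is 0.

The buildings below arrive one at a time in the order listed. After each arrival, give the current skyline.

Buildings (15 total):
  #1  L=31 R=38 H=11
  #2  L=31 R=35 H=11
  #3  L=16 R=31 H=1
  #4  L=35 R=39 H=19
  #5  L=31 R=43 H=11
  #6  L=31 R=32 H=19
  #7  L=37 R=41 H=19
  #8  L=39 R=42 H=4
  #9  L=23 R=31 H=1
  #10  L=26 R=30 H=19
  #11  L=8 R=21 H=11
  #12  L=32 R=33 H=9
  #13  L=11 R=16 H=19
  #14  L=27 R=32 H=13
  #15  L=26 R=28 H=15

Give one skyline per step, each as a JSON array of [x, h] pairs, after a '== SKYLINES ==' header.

== SKYLINES ==
[[31,11],[38,0]]
[[31,11],[38,0]]
[[16,1],[31,11],[38,0]]
[[16,1],[31,11],[35,19],[39,0]]
[[16,1],[31,11],[35,19],[39,11],[43,0]]
[[16,1],[31,19],[32,11],[35,19],[39,11],[43,0]]
[[16,1],[31,19],[32,11],[35,19],[41,11],[43,0]]
[[16,1],[31,19],[32,11],[35,19],[41,11],[43,0]]
[[16,1],[31,19],[32,11],[35,19],[41,11],[43,0]]
[[16,1],[26,19],[30,1],[31,19],[32,11],[35,19],[41,11],[43,0]]
[[8,11],[21,1],[26,19],[30,1],[31,19],[32,11],[35,19],[41,11],[43,0]]
[[8,11],[21,1],[26,19],[30,1],[31,19],[32,11],[35,19],[41,11],[43,0]]
[[8,11],[11,19],[16,11],[21,1],[26,19],[30,1],[31,19],[32,11],[35,19],[41,11],[43,0]]
[[8,11],[11,19],[16,11],[21,1],[26,19],[30,13],[31,19],[32,11],[35,19],[41,11],[43,0]]
[[8,11],[11,19],[16,11],[21,1],[26,19],[30,13],[31,19],[32,11],[35,19],[41,11],[43,0]]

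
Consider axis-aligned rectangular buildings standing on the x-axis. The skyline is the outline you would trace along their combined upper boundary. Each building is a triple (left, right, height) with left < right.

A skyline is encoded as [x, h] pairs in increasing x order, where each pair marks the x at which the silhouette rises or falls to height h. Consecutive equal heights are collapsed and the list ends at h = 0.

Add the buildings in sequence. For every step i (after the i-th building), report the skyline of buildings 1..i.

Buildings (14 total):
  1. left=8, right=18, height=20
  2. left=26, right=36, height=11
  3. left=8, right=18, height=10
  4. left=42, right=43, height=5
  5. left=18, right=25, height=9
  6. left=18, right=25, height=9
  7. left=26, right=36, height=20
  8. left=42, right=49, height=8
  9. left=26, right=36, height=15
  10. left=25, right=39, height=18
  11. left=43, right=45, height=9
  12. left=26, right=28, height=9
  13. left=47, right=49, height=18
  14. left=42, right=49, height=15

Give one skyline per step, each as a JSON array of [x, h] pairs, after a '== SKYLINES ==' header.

== SKYLINES ==
[[8,20],[18,0]]
[[8,20],[18,0],[26,11],[36,0]]
[[8,20],[18,0],[26,11],[36,0]]
[[8,20],[18,0],[26,11],[36,0],[42,5],[43,0]]
[[8,20],[18,9],[25,0],[26,11],[36,0],[42,5],[43,0]]
[[8,20],[18,9],[25,0],[26,11],[36,0],[42,5],[43,0]]
[[8,20],[18,9],[25,0],[26,20],[36,0],[42,5],[43,0]]
[[8,20],[18,9],[25,0],[26,20],[36,0],[42,8],[49,0]]
[[8,20],[18,9],[25,0],[26,20],[36,0],[42,8],[49,0]]
[[8,20],[18,9],[25,18],[26,20],[36,18],[39,0],[42,8],[49,0]]
[[8,20],[18,9],[25,18],[26,20],[36,18],[39,0],[42,8],[43,9],[45,8],[49,0]]
[[8,20],[18,9],[25,18],[26,20],[36,18],[39,0],[42,8],[43,9],[45,8],[49,0]]
[[8,20],[18,9],[25,18],[26,20],[36,18],[39,0],[42,8],[43,9],[45,8],[47,18],[49,0]]
[[8,20],[18,9],[25,18],[26,20],[36,18],[39,0],[42,15],[47,18],[49,0]]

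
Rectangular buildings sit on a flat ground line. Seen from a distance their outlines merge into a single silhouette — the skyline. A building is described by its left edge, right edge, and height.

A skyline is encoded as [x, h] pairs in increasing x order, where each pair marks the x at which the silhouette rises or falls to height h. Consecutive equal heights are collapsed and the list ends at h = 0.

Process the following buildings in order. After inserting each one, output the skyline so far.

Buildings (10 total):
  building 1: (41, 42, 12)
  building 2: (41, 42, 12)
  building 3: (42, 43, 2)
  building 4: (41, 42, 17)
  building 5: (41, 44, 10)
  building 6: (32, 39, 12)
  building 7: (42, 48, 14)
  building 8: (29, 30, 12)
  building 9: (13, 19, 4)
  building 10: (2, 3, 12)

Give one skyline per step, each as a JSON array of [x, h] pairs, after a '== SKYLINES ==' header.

== SKYLINES ==
[[41,12],[42,0]]
[[41,12],[42,0]]
[[41,12],[42,2],[43,0]]
[[41,17],[42,2],[43,0]]
[[41,17],[42,10],[44,0]]
[[32,12],[39,0],[41,17],[42,10],[44,0]]
[[32,12],[39,0],[41,17],[42,14],[48,0]]
[[29,12],[30,0],[32,12],[39,0],[41,17],[42,14],[48,0]]
[[13,4],[19,0],[29,12],[30,0],[32,12],[39,0],[41,17],[42,14],[48,0]]
[[2,12],[3,0],[13,4],[19,0],[29,12],[30,0],[32,12],[39,0],[41,17],[42,14],[48,0]]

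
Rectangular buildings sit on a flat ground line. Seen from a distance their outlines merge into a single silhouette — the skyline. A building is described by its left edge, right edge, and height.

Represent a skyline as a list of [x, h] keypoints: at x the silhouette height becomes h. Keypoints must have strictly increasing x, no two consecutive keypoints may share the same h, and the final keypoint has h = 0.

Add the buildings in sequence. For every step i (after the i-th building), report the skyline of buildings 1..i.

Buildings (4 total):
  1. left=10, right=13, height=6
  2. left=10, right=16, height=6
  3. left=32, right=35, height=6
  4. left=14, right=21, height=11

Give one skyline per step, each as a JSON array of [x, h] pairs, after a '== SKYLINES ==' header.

== SKYLINES ==
[[10,6],[13,0]]
[[10,6],[16,0]]
[[10,6],[16,0],[32,6],[35,0]]
[[10,6],[14,11],[21,0],[32,6],[35,0]]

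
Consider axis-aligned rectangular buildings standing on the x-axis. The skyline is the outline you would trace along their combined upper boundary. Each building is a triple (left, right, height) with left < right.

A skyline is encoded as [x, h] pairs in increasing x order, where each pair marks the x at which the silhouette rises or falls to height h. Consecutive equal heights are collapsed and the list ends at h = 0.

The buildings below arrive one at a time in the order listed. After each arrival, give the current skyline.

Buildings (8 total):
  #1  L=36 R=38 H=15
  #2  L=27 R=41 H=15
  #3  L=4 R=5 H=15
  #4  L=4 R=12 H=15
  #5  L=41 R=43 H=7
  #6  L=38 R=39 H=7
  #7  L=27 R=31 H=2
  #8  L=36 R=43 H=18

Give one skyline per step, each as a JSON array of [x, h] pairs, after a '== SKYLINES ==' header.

== SKYLINES ==
[[36,15],[38,0]]
[[27,15],[41,0]]
[[4,15],[5,0],[27,15],[41,0]]
[[4,15],[12,0],[27,15],[41,0]]
[[4,15],[12,0],[27,15],[41,7],[43,0]]
[[4,15],[12,0],[27,15],[41,7],[43,0]]
[[4,15],[12,0],[27,15],[41,7],[43,0]]
[[4,15],[12,0],[27,15],[36,18],[43,0]]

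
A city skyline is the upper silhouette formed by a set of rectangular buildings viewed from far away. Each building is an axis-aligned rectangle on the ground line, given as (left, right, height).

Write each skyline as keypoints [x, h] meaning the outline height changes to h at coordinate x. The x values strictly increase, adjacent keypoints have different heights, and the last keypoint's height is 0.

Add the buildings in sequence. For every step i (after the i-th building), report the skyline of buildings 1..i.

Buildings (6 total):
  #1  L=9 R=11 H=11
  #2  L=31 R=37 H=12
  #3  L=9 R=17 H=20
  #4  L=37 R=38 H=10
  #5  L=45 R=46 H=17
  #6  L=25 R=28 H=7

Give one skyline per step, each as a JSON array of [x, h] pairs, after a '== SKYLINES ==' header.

== SKYLINES ==
[[9,11],[11,0]]
[[9,11],[11,0],[31,12],[37,0]]
[[9,20],[17,0],[31,12],[37,0]]
[[9,20],[17,0],[31,12],[37,10],[38,0]]
[[9,20],[17,0],[31,12],[37,10],[38,0],[45,17],[46,0]]
[[9,20],[17,0],[25,7],[28,0],[31,12],[37,10],[38,0],[45,17],[46,0]]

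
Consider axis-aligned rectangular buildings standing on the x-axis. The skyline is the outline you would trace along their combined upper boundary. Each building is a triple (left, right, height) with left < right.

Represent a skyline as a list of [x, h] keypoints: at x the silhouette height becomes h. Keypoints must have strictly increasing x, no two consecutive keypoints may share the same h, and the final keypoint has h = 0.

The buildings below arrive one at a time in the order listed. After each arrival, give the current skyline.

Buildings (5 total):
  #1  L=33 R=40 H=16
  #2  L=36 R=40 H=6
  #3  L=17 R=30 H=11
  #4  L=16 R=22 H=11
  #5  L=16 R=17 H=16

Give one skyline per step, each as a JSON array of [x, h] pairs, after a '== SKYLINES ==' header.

== SKYLINES ==
[[33,16],[40,0]]
[[33,16],[40,0]]
[[17,11],[30,0],[33,16],[40,0]]
[[16,11],[30,0],[33,16],[40,0]]
[[16,16],[17,11],[30,0],[33,16],[40,0]]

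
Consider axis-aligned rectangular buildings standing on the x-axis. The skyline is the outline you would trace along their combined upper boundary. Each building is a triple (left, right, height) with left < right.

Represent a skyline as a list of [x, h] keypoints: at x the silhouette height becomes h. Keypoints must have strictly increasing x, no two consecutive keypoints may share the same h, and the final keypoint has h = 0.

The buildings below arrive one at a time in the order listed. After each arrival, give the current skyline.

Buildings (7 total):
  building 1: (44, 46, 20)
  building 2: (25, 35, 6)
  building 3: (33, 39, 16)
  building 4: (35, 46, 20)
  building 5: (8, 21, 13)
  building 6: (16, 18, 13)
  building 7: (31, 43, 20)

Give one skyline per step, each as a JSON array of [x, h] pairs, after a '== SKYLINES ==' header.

== SKYLINES ==
[[44,20],[46,0]]
[[25,6],[35,0],[44,20],[46,0]]
[[25,6],[33,16],[39,0],[44,20],[46,0]]
[[25,6],[33,16],[35,20],[46,0]]
[[8,13],[21,0],[25,6],[33,16],[35,20],[46,0]]
[[8,13],[21,0],[25,6],[33,16],[35,20],[46,0]]
[[8,13],[21,0],[25,6],[31,20],[46,0]]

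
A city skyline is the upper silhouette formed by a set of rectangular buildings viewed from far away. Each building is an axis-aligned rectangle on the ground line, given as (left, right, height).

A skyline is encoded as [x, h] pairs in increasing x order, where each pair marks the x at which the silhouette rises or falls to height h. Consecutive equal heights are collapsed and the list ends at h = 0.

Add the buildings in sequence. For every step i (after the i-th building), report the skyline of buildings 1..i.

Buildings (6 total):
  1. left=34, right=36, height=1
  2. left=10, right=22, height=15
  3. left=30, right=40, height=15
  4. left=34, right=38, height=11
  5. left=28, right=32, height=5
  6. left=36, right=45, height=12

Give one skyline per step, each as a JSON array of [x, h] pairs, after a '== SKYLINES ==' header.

== SKYLINES ==
[[34,1],[36,0]]
[[10,15],[22,0],[34,1],[36,0]]
[[10,15],[22,0],[30,15],[40,0]]
[[10,15],[22,0],[30,15],[40,0]]
[[10,15],[22,0],[28,5],[30,15],[40,0]]
[[10,15],[22,0],[28,5],[30,15],[40,12],[45,0]]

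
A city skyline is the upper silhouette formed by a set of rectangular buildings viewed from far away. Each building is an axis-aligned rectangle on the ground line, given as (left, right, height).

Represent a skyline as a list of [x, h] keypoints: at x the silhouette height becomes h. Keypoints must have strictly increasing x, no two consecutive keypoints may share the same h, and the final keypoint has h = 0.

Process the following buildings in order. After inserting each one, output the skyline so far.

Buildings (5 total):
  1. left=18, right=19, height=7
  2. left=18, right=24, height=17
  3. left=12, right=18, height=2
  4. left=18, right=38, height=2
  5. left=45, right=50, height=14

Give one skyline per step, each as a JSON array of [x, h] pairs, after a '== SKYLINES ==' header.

== SKYLINES ==
[[18,7],[19,0]]
[[18,17],[24,0]]
[[12,2],[18,17],[24,0]]
[[12,2],[18,17],[24,2],[38,0]]
[[12,2],[18,17],[24,2],[38,0],[45,14],[50,0]]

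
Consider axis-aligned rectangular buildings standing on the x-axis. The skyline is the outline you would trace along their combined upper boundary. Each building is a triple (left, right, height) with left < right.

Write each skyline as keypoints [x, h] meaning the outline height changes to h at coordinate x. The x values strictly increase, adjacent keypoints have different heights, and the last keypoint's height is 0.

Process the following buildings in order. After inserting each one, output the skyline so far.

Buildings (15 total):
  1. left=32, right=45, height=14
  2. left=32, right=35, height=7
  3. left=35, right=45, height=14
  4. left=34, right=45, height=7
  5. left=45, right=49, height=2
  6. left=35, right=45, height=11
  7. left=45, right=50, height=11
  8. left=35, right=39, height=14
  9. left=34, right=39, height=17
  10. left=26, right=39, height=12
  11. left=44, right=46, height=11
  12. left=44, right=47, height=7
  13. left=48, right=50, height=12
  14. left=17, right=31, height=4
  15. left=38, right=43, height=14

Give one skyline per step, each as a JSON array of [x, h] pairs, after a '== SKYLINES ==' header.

== SKYLINES ==
[[32,14],[45,0]]
[[32,14],[45,0]]
[[32,14],[45,0]]
[[32,14],[45,0]]
[[32,14],[45,2],[49,0]]
[[32,14],[45,2],[49,0]]
[[32,14],[45,11],[50,0]]
[[32,14],[45,11],[50,0]]
[[32,14],[34,17],[39,14],[45,11],[50,0]]
[[26,12],[32,14],[34,17],[39,14],[45,11],[50,0]]
[[26,12],[32,14],[34,17],[39,14],[45,11],[50,0]]
[[26,12],[32,14],[34,17],[39,14],[45,11],[50,0]]
[[26,12],[32,14],[34,17],[39,14],[45,11],[48,12],[50,0]]
[[17,4],[26,12],[32,14],[34,17],[39,14],[45,11],[48,12],[50,0]]
[[17,4],[26,12],[32,14],[34,17],[39,14],[45,11],[48,12],[50,0]]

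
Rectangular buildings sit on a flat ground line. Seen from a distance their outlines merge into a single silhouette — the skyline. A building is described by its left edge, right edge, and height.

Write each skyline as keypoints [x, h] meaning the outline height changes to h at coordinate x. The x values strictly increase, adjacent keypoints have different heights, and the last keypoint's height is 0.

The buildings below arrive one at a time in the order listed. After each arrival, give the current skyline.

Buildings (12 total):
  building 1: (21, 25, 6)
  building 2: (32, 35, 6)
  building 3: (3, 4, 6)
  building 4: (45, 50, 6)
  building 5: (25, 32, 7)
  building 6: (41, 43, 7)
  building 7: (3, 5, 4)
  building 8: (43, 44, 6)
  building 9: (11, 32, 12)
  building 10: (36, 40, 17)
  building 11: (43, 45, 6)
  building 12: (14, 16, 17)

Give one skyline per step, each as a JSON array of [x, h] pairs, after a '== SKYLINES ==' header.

== SKYLINES ==
[[21,6],[25,0]]
[[21,6],[25,0],[32,6],[35,0]]
[[3,6],[4,0],[21,6],[25,0],[32,6],[35,0]]
[[3,6],[4,0],[21,6],[25,0],[32,6],[35,0],[45,6],[50,0]]
[[3,6],[4,0],[21,6],[25,7],[32,6],[35,0],[45,6],[50,0]]
[[3,6],[4,0],[21,6],[25,7],[32,6],[35,0],[41,7],[43,0],[45,6],[50,0]]
[[3,6],[4,4],[5,0],[21,6],[25,7],[32,6],[35,0],[41,7],[43,0],[45,6],[50,0]]
[[3,6],[4,4],[5,0],[21,6],[25,7],[32,6],[35,0],[41,7],[43,6],[44,0],[45,6],[50,0]]
[[3,6],[4,4],[5,0],[11,12],[32,6],[35,0],[41,7],[43,6],[44,0],[45,6],[50,0]]
[[3,6],[4,4],[5,0],[11,12],[32,6],[35,0],[36,17],[40,0],[41,7],[43,6],[44,0],[45,6],[50,0]]
[[3,6],[4,4],[5,0],[11,12],[32,6],[35,0],[36,17],[40,0],[41,7],[43,6],[50,0]]
[[3,6],[4,4],[5,0],[11,12],[14,17],[16,12],[32,6],[35,0],[36,17],[40,0],[41,7],[43,6],[50,0]]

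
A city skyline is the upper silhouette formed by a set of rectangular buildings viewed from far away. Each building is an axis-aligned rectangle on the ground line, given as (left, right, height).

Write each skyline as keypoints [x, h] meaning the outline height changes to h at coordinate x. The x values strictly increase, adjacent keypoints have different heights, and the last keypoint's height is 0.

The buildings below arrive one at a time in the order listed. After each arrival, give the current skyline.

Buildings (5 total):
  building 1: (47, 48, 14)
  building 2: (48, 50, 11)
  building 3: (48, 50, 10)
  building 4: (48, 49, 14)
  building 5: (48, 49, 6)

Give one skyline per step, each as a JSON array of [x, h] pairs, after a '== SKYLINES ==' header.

== SKYLINES ==
[[47,14],[48,0]]
[[47,14],[48,11],[50,0]]
[[47,14],[48,11],[50,0]]
[[47,14],[49,11],[50,0]]
[[47,14],[49,11],[50,0]]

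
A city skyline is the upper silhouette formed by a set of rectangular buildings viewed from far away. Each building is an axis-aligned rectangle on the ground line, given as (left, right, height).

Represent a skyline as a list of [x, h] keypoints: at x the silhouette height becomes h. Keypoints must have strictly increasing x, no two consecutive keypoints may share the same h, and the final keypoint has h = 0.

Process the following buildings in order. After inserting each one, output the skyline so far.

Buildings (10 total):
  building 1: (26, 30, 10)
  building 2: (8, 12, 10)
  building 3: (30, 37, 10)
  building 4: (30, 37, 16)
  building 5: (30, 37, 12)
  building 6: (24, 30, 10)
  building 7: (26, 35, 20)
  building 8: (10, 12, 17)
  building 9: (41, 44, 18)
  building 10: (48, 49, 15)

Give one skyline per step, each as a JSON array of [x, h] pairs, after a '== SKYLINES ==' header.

== SKYLINES ==
[[26,10],[30,0]]
[[8,10],[12,0],[26,10],[30,0]]
[[8,10],[12,0],[26,10],[37,0]]
[[8,10],[12,0],[26,10],[30,16],[37,0]]
[[8,10],[12,0],[26,10],[30,16],[37,0]]
[[8,10],[12,0],[24,10],[30,16],[37,0]]
[[8,10],[12,0],[24,10],[26,20],[35,16],[37,0]]
[[8,10],[10,17],[12,0],[24,10],[26,20],[35,16],[37,0]]
[[8,10],[10,17],[12,0],[24,10],[26,20],[35,16],[37,0],[41,18],[44,0]]
[[8,10],[10,17],[12,0],[24,10],[26,20],[35,16],[37,0],[41,18],[44,0],[48,15],[49,0]]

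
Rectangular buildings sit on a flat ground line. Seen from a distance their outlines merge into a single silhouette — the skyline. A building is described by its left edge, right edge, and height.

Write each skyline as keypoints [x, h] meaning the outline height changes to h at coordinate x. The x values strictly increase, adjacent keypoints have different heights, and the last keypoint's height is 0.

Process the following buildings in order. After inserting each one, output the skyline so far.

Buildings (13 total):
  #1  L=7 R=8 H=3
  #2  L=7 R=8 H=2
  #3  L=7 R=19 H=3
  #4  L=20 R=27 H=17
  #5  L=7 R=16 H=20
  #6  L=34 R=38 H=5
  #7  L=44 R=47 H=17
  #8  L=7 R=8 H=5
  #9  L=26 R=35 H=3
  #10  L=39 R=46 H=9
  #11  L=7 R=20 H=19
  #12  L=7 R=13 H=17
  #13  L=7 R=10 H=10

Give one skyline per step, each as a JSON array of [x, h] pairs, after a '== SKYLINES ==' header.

== SKYLINES ==
[[7,3],[8,0]]
[[7,3],[8,0]]
[[7,3],[19,0]]
[[7,3],[19,0],[20,17],[27,0]]
[[7,20],[16,3],[19,0],[20,17],[27,0]]
[[7,20],[16,3],[19,0],[20,17],[27,0],[34,5],[38,0]]
[[7,20],[16,3],[19,0],[20,17],[27,0],[34,5],[38,0],[44,17],[47,0]]
[[7,20],[16,3],[19,0],[20,17],[27,0],[34,5],[38,0],[44,17],[47,0]]
[[7,20],[16,3],[19,0],[20,17],[27,3],[34,5],[38,0],[44,17],[47,0]]
[[7,20],[16,3],[19,0],[20,17],[27,3],[34,5],[38,0],[39,9],[44,17],[47,0]]
[[7,20],[16,19],[20,17],[27,3],[34,5],[38,0],[39,9],[44,17],[47,0]]
[[7,20],[16,19],[20,17],[27,3],[34,5],[38,0],[39,9],[44,17],[47,0]]
[[7,20],[16,19],[20,17],[27,3],[34,5],[38,0],[39,9],[44,17],[47,0]]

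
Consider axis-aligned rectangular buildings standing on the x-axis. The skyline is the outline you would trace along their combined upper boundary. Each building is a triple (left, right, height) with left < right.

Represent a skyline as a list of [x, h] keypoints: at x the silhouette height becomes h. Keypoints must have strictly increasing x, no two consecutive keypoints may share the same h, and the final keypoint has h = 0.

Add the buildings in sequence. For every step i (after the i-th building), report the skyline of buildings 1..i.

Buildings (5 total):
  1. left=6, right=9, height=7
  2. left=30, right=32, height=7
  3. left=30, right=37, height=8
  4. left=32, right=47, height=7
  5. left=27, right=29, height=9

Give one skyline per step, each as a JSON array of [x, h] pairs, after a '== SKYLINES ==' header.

== SKYLINES ==
[[6,7],[9,0]]
[[6,7],[9,0],[30,7],[32,0]]
[[6,7],[9,0],[30,8],[37,0]]
[[6,7],[9,0],[30,8],[37,7],[47,0]]
[[6,7],[9,0],[27,9],[29,0],[30,8],[37,7],[47,0]]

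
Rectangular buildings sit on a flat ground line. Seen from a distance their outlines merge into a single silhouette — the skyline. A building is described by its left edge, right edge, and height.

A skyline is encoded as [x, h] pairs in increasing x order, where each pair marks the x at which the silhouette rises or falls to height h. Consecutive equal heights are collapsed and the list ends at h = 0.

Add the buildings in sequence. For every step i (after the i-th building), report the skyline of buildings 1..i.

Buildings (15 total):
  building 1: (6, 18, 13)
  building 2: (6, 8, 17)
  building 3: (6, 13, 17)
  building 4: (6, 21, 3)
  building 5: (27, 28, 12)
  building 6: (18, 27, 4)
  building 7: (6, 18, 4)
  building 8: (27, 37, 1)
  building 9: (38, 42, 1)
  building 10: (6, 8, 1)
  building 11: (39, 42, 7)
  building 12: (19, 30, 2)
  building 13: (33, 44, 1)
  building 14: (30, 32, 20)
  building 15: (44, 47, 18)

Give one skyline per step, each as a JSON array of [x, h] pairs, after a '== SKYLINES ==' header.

== SKYLINES ==
[[6,13],[18,0]]
[[6,17],[8,13],[18,0]]
[[6,17],[13,13],[18,0]]
[[6,17],[13,13],[18,3],[21,0]]
[[6,17],[13,13],[18,3],[21,0],[27,12],[28,0]]
[[6,17],[13,13],[18,4],[27,12],[28,0]]
[[6,17],[13,13],[18,4],[27,12],[28,0]]
[[6,17],[13,13],[18,4],[27,12],[28,1],[37,0]]
[[6,17],[13,13],[18,4],[27,12],[28,1],[37,0],[38,1],[42,0]]
[[6,17],[13,13],[18,4],[27,12],[28,1],[37,0],[38,1],[42,0]]
[[6,17],[13,13],[18,4],[27,12],[28,1],[37,0],[38,1],[39,7],[42,0]]
[[6,17],[13,13],[18,4],[27,12],[28,2],[30,1],[37,0],[38,1],[39,7],[42,0]]
[[6,17],[13,13],[18,4],[27,12],[28,2],[30,1],[39,7],[42,1],[44,0]]
[[6,17],[13,13],[18,4],[27,12],[28,2],[30,20],[32,1],[39,7],[42,1],[44,0]]
[[6,17],[13,13],[18,4],[27,12],[28,2],[30,20],[32,1],[39,7],[42,1],[44,18],[47,0]]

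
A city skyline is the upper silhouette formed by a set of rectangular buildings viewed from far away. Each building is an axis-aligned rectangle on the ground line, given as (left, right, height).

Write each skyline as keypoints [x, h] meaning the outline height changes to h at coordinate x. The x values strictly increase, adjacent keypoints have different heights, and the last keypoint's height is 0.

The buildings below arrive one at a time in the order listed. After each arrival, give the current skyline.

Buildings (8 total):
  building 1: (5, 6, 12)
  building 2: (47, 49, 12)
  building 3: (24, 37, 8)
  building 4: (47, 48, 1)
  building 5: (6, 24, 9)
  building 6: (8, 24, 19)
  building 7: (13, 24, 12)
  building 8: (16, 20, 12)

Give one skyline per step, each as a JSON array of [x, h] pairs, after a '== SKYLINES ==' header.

== SKYLINES ==
[[5,12],[6,0]]
[[5,12],[6,0],[47,12],[49,0]]
[[5,12],[6,0],[24,8],[37,0],[47,12],[49,0]]
[[5,12],[6,0],[24,8],[37,0],[47,12],[49,0]]
[[5,12],[6,9],[24,8],[37,0],[47,12],[49,0]]
[[5,12],[6,9],[8,19],[24,8],[37,0],[47,12],[49,0]]
[[5,12],[6,9],[8,19],[24,8],[37,0],[47,12],[49,0]]
[[5,12],[6,9],[8,19],[24,8],[37,0],[47,12],[49,0]]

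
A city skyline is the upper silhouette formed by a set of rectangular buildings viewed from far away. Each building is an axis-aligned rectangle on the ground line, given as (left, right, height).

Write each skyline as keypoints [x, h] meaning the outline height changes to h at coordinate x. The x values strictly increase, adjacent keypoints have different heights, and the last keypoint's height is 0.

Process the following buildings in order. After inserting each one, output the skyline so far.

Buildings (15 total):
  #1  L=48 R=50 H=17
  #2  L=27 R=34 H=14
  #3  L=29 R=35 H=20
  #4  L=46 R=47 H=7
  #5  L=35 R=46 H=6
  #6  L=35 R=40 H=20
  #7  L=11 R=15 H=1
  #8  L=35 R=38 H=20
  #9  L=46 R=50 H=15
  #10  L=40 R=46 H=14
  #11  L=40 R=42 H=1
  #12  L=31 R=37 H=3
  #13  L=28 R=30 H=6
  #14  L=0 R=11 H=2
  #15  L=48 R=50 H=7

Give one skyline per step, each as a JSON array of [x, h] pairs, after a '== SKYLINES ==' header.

== SKYLINES ==
[[48,17],[50,0]]
[[27,14],[34,0],[48,17],[50,0]]
[[27,14],[29,20],[35,0],[48,17],[50,0]]
[[27,14],[29,20],[35,0],[46,7],[47,0],[48,17],[50,0]]
[[27,14],[29,20],[35,6],[46,7],[47,0],[48,17],[50,0]]
[[27,14],[29,20],[40,6],[46,7],[47,0],[48,17],[50,0]]
[[11,1],[15,0],[27,14],[29,20],[40,6],[46,7],[47,0],[48,17],[50,0]]
[[11,1],[15,0],[27,14],[29,20],[40,6],[46,7],[47,0],[48,17],[50,0]]
[[11,1],[15,0],[27,14],[29,20],[40,6],[46,15],[48,17],[50,0]]
[[11,1],[15,0],[27,14],[29,20],[40,14],[46,15],[48,17],[50,0]]
[[11,1],[15,0],[27,14],[29,20],[40,14],[46,15],[48,17],[50,0]]
[[11,1],[15,0],[27,14],[29,20],[40,14],[46,15],[48,17],[50,0]]
[[11,1],[15,0],[27,14],[29,20],[40,14],[46,15],[48,17],[50,0]]
[[0,2],[11,1],[15,0],[27,14],[29,20],[40,14],[46,15],[48,17],[50,0]]
[[0,2],[11,1],[15,0],[27,14],[29,20],[40,14],[46,15],[48,17],[50,0]]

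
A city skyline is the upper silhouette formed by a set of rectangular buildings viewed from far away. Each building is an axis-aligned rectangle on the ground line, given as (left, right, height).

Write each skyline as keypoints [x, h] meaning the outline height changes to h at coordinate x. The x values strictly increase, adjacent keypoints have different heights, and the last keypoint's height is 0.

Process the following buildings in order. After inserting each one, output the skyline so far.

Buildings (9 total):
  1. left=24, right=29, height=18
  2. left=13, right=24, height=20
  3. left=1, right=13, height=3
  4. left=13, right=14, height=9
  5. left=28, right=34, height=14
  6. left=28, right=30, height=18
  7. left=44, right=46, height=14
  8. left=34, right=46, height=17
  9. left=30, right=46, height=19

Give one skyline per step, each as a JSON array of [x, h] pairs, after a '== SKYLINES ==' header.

== SKYLINES ==
[[24,18],[29,0]]
[[13,20],[24,18],[29,0]]
[[1,3],[13,20],[24,18],[29,0]]
[[1,3],[13,20],[24,18],[29,0]]
[[1,3],[13,20],[24,18],[29,14],[34,0]]
[[1,3],[13,20],[24,18],[30,14],[34,0]]
[[1,3],[13,20],[24,18],[30,14],[34,0],[44,14],[46,0]]
[[1,3],[13,20],[24,18],[30,14],[34,17],[46,0]]
[[1,3],[13,20],[24,18],[30,19],[46,0]]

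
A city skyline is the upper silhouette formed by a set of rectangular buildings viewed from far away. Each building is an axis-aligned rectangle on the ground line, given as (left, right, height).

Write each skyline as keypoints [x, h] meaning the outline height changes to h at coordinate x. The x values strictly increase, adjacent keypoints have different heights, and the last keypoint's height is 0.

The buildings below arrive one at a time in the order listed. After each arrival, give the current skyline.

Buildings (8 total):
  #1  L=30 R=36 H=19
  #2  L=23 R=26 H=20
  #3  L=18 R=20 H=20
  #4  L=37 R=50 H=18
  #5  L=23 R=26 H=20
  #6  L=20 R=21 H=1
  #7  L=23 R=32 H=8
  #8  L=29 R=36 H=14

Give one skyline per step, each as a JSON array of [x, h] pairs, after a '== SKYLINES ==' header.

== SKYLINES ==
[[30,19],[36,0]]
[[23,20],[26,0],[30,19],[36,0]]
[[18,20],[20,0],[23,20],[26,0],[30,19],[36,0]]
[[18,20],[20,0],[23,20],[26,0],[30,19],[36,0],[37,18],[50,0]]
[[18,20],[20,0],[23,20],[26,0],[30,19],[36,0],[37,18],[50,0]]
[[18,20],[20,1],[21,0],[23,20],[26,0],[30,19],[36,0],[37,18],[50,0]]
[[18,20],[20,1],[21,0],[23,20],[26,8],[30,19],[36,0],[37,18],[50,0]]
[[18,20],[20,1],[21,0],[23,20],[26,8],[29,14],[30,19],[36,0],[37,18],[50,0]]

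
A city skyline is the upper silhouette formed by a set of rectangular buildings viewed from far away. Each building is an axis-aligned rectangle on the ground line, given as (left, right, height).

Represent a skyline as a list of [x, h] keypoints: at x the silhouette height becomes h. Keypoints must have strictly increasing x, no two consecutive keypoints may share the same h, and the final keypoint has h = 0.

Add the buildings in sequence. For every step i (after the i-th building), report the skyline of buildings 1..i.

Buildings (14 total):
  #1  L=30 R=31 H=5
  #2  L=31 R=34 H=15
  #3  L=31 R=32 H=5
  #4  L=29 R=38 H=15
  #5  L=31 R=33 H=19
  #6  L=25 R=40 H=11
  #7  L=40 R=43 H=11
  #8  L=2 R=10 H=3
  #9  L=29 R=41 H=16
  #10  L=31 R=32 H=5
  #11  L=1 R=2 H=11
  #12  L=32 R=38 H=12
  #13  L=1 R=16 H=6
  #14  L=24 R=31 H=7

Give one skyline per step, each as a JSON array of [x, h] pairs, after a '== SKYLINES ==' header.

== SKYLINES ==
[[30,5],[31,0]]
[[30,5],[31,15],[34,0]]
[[30,5],[31,15],[34,0]]
[[29,15],[38,0]]
[[29,15],[31,19],[33,15],[38,0]]
[[25,11],[29,15],[31,19],[33,15],[38,11],[40,0]]
[[25,11],[29,15],[31,19],[33,15],[38,11],[43,0]]
[[2,3],[10,0],[25,11],[29,15],[31,19],[33,15],[38,11],[43,0]]
[[2,3],[10,0],[25,11],[29,16],[31,19],[33,16],[41,11],[43,0]]
[[2,3],[10,0],[25,11],[29,16],[31,19],[33,16],[41,11],[43,0]]
[[1,11],[2,3],[10,0],[25,11],[29,16],[31,19],[33,16],[41,11],[43,0]]
[[1,11],[2,3],[10,0],[25,11],[29,16],[31,19],[33,16],[41,11],[43,0]]
[[1,11],[2,6],[16,0],[25,11],[29,16],[31,19],[33,16],[41,11],[43,0]]
[[1,11],[2,6],[16,0],[24,7],[25,11],[29,16],[31,19],[33,16],[41,11],[43,0]]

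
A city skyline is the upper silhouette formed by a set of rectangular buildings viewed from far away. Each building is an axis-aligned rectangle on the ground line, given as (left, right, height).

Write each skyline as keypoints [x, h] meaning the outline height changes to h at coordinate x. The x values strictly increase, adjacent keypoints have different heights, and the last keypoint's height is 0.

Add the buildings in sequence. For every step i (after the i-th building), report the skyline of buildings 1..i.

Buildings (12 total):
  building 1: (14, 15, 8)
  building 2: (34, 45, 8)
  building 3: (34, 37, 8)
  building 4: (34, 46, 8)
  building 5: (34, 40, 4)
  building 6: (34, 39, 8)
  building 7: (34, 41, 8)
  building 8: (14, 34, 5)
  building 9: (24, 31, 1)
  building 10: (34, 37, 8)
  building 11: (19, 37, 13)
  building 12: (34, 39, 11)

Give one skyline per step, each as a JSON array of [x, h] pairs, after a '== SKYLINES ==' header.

== SKYLINES ==
[[14,8],[15,0]]
[[14,8],[15,0],[34,8],[45,0]]
[[14,8],[15,0],[34,8],[45,0]]
[[14,8],[15,0],[34,8],[46,0]]
[[14,8],[15,0],[34,8],[46,0]]
[[14,8],[15,0],[34,8],[46,0]]
[[14,8],[15,0],[34,8],[46,0]]
[[14,8],[15,5],[34,8],[46,0]]
[[14,8],[15,5],[34,8],[46,0]]
[[14,8],[15,5],[34,8],[46,0]]
[[14,8],[15,5],[19,13],[37,8],[46,0]]
[[14,8],[15,5],[19,13],[37,11],[39,8],[46,0]]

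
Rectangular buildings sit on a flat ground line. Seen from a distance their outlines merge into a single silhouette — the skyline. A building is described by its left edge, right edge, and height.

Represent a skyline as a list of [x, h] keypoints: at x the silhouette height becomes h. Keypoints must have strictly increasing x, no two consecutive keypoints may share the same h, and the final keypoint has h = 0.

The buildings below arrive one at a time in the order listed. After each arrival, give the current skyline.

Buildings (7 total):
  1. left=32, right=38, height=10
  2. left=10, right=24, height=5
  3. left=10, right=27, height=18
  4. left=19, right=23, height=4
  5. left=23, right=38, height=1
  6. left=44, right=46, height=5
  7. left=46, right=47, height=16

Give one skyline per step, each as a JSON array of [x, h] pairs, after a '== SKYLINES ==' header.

== SKYLINES ==
[[32,10],[38,0]]
[[10,5],[24,0],[32,10],[38,0]]
[[10,18],[27,0],[32,10],[38,0]]
[[10,18],[27,0],[32,10],[38,0]]
[[10,18],[27,1],[32,10],[38,0]]
[[10,18],[27,1],[32,10],[38,0],[44,5],[46,0]]
[[10,18],[27,1],[32,10],[38,0],[44,5],[46,16],[47,0]]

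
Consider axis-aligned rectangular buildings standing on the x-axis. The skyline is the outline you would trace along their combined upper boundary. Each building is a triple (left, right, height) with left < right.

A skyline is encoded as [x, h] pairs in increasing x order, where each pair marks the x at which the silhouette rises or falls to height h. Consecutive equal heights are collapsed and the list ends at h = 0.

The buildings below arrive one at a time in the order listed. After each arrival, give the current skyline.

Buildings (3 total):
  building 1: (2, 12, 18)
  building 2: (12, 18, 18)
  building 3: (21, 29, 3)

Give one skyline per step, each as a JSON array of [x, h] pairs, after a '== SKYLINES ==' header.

== SKYLINES ==
[[2,18],[12,0]]
[[2,18],[18,0]]
[[2,18],[18,0],[21,3],[29,0]]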